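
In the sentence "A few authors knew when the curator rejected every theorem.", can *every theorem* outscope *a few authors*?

*every theorem* sits inside the embedded question *when the curator rejected every theorem*.
QR across an interrogative CP boundary is ruled out as a wh-island violation.
*every theorem* > *a few authors* would require crossing that boundary, which is illicit.

No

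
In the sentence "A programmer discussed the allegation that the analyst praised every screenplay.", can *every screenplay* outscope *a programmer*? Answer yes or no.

No

*every screenplay* is embedded in the complex NP *the allegation that the analyst praised every screenplay*.
The Complex NP Constraint bars QR out of the complement clause of a noun.
There is no licit LF on which *every screenplay* c-commands *a programmer*.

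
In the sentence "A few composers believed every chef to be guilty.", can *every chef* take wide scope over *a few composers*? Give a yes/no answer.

*every chef* is the subject of an ECM infinitive — the infinitival complement of an ECM verb is not a scope island, so *every chef* can raise into the matrix clause.
No island intervenes, so both surface and inverse scope are derivable.

Yes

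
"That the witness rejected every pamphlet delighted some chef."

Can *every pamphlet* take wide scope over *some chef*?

*every pamphlet* occurs within the sentential subject *that the witness rejected every pamphlet*.
The Sentential Subject Constraint rules out raising the quantifier out of the that-clause subject.
So *every pamphlet* cannot raise to a position above *some chef*.

No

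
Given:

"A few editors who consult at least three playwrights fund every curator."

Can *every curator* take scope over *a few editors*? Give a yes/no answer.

The RC *who consult at least three playwrights* is an island, but *every curator* is not inside it — it is the matrix object, a clausemate of *a few editors*.
QR within a single clause is free, so the lower quantifier may take scope over the higher one.
Both orderings are possible: *a few editors* > *every curator* and *every curator* > *a few editors*.

Yes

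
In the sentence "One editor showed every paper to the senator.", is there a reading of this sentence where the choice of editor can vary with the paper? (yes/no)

Yes

That reading corresponds to *every paper* > *one editor*.
*one editor* and *every paper* are co-arguments of the matrix verb, with nothing but a clause-internal boundary between them.
No island intervenes, so both surface and inverse scope are derivable.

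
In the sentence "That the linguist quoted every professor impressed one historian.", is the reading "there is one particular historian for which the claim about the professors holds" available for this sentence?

Yes

That reading corresponds to *one historian* > *every professor*.
*one historian* is a matrix-clause argument and can take scope within the matrix clause over the constituent containing *every professor*, so *one historian* > *every professor* needs no island-crossing movement and is available.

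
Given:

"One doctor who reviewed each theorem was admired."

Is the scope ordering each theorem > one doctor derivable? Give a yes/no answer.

The DP *each theorem* is contained in the relative clause *who reviewed each theorem*.
A relative clause is a scope island — quantifier raising cannot cross its boundary.
There is no licit LF on which *each theorem* c-commands *one doctor*.

No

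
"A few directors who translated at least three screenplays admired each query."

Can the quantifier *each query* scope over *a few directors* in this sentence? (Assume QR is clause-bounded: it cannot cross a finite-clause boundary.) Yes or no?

Yes

The RC *who translated at least three screenplays* is an island, but *each query* is not inside it — it is the matrix object, a clausemate of *a few directors*.
Clause-internal QR can adjoin the lower DP above the subject, yielding the inverse reading.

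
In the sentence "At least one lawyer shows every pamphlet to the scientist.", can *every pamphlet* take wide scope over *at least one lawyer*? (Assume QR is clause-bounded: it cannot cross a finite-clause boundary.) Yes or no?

*every pamphlet* and *at least one lawyer* are in the same minimal clause.
Clause-internal QR can adjoin the lower DP above the subject, yielding the inverse reading.

Yes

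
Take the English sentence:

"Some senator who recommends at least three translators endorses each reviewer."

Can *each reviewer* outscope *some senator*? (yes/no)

The relative clause *who recommends at least three translators* modifies *some senator*, but *each reviewer* is not inside that relative clause — it is an argument of the matrix verb.
Clause-internal QR can adjoin the lower DP above the subject, yielding the inverse reading.
Both orderings are possible: *some senator* > *each reviewer* and *each reviewer* > *some senator*.

Yes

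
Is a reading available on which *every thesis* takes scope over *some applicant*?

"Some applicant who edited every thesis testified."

Structurally, *every thesis* is inside the relative clause *who edited every thesis*.
Relative clauses are scope islands: a quantifier cannot QR out of a relative clause to take scope in the matrix clause.
So *every thesis* cannot raise high enough to outscope *some applicant*; only the surface ordering *some applicant* > *every thesis* is available.
(Only the surface reading survives: one fixed applicant with respect to all the relevant theses.)

No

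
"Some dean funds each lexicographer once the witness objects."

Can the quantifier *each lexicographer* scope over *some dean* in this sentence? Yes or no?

Yes

*each lexicographer* is a matrix argument; the adjunct is an island but the target quantifier is outside it.
Nothing blocks QR of the lower DP to a position above the higher one, so inverse scope is available.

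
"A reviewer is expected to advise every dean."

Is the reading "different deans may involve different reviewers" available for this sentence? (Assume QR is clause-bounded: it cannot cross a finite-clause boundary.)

Yes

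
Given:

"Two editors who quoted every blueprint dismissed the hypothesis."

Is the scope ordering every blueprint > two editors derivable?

*every blueprint* is embedded in the relative clause *who quoted every blueprint*.
Relative clauses block scope extraction: QR cannot target a position outside the modified NP.
*every blueprint* > *two editors* would require crossing that boundary, which is illicit.

No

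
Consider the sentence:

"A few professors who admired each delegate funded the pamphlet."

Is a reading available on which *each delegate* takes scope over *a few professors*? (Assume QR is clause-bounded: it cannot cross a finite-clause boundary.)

*each delegate* is embedded in the relative clause *who admired each delegate*.
Relative clauses are scope islands: a quantifier cannot QR out of a relative clause to take scope in the matrix clause.
So *each delegate* cannot raise to a position above *a few professors*.

No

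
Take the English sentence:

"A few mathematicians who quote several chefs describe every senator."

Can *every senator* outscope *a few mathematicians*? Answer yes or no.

Yes

*every senator* sits in the matrix clause, not in the relative clause on *a few mathematicians*.
Since no island is crossed, the inverse ordering is licensed alongside surface scope.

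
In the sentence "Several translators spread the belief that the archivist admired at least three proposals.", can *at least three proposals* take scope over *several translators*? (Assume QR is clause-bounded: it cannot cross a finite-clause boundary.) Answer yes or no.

*at least three proposals* sits inside the complex NP *the belief that the archivist admired at least three proposals*.
The Complex NP Constraint bars QR out of the complement clause of a noun.
The inverse ordering *at least three proposals* > *several translators* is therefore underivable.

No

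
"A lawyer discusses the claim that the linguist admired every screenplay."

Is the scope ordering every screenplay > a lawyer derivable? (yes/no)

No

The target quantifier *every screenplay* is part of the complex NP *the claim that the linguist admired every screenplay*.
Noun-complement clauses are scope islands (the Complex NP Constraint): a quantifier inside one cannot scope into the matrix.
There is no licit LF on which *every screenplay* c-commands *a lawyer*.
(Only the surface reading survives: one fixed lawyer with respect to all the relevant screenplays.)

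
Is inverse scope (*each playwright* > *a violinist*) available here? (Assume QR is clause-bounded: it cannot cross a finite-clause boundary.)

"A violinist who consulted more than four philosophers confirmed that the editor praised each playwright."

Structurally, *each playwright* is inside the finite complement clause *that the editor praised each playwright*.
Given the clause-boundedness assumption, QR cannot cross the finite CP into the matrix.
*each playwright* > *a violinist* would require crossing that boundary, which is illicit.

No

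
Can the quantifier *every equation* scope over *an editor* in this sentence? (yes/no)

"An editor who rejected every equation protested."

The target quantifier *every equation* is part of the relative clause *who rejected every equation*.
Relative clauses block scope extraction: QR cannot target a position outside the modified NP.
So *every equation* cannot raise high enough to outscope *an editor*; only the surface ordering *an editor* > *every equation* is available.
(Only the surface reading survives: one fixed editor with respect to all the relevant equations.)

No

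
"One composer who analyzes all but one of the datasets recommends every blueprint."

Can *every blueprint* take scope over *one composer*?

Yes

The relative clause *who analyzes all but one of the datasets* modifies *one composer*, but *every blueprint* is not inside that relative clause — it is an argument of the matrix verb.
Nothing blocks QR of the lower DP to a position above the higher one, so inverse scope is available.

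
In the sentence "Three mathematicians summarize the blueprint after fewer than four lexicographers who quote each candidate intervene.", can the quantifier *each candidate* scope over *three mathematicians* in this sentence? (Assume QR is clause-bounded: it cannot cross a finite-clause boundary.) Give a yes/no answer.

The DP *each candidate* is contained in the relative clause *who quote each candidate*, which is itself inside the adjunct *after fewer than four lexicographers who quote each candidate intervene*.
Even if one barrier were somehow void, the other would still block QR.
Hence only narrow scope for *each candidate* (under *three mathematicians*) survives.

No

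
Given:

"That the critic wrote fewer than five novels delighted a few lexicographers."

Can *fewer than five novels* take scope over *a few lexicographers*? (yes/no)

Structurally, *fewer than five novels* is inside the sentential subject *that the critic wrote fewer than five novels*.
The Sentential Subject Constraint rules out raising the quantifier out of the that-clause subject.
So the wide-scope reading for *fewer than five novels* is blocked.

No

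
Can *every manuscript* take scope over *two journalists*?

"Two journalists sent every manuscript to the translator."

Yes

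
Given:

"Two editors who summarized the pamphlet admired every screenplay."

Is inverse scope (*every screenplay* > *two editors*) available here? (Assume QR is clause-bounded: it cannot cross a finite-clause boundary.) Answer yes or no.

Yes

Although the sentence contains a relative clause (*who summarized the pamphlet*), *every screenplay* is outside it, in the matrix VP.
Ordinary QR to a clause-peripheral position gives the wide-scope LF for the lower DP.
Both orderings are possible: *two editors* > *every screenplay* and *every screenplay* > *two editors*.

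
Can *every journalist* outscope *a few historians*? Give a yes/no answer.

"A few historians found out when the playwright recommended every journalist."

Structurally, *every journalist* is inside the embedded question *when the playwright recommended every journalist*.
The wh-island constraint blocks QR out of an embedded interrogative.
So *every journalist* cannot raise high enough to outscope *a few historians*; only the surface ordering *a few historians* > *every journalist* is available.

No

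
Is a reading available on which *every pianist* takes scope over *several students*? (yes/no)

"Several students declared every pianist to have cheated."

Yes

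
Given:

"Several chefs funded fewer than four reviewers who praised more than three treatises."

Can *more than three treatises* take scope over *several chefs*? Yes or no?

Structurally, *more than three treatises* is inside the relative clause *who praised more than three treatises* modifying *fewer than four reviewers*.
The relative clause forms an island for QR, so the quantifier is confined to the head noun's restrictor.
So the wide-scope reading for *more than three treatises* is blocked.

No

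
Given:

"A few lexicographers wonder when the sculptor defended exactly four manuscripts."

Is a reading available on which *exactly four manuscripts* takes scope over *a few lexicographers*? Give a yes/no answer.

No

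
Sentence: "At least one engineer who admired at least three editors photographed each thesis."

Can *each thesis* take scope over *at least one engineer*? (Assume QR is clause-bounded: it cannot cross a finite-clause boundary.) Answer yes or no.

*each thesis* sits in the matrix clause, not in the relative clause on *at least one engineer*.
Ordinary QR to a clause-peripheral position gives the wide-scope LF for the lower DP.

Yes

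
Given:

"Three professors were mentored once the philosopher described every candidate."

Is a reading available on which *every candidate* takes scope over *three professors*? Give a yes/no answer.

No

*every candidate* is embedded in the adjunct clause *once the philosopher described every candidate*.
The adjunct-island constraint bars QR out of an adverbial clause.
So the wide-scope reading for *every candidate* is blocked.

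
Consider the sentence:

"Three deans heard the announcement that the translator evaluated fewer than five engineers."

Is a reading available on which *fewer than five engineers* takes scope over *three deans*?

*fewer than five engineers* occurs within the complex NP *the announcement that the translator evaluated fewer than five engineers*.
A that-clause complement to a noun is an island; QR cannot cross the NP boundary.
So *fewer than five engineers* cannot raise to a position above *three deans*.

No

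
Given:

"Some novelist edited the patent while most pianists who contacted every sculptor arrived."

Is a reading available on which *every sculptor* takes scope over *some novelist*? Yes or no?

*every sculptor* occurs within the relative clause *who contacted every sculptor*, which is itself inside the adjunct *while most pianists who contacted every sculptor arrived*.
The quantifier would have to escape first the RC and then the adjunct — two independent island violations.
So *every sculptor* cannot raise high enough to outscope *some novelist*; only the surface ordering *some novelist* > *every sculptor* is available.

No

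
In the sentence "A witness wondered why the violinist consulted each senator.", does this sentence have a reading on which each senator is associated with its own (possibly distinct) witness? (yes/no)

The described interpretation is the *each senator* > *a witness* scoping.
*each senator* sits inside the embedded question *why the violinist consulted each senator*.
Embedded wh-clauses are opaque for QR, so the quantifier stays inside the question.
So the wide-scope reading for *each senator* is blocked.
(Only the surface reading survives: one fixed witness with respect to all the relevant senators.)

No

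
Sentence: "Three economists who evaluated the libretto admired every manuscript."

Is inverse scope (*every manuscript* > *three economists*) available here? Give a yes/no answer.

Yes

Although the sentence contains a relative clause (*who evaluated the libretto*), *every manuscript* is outside it, in the matrix VP.
Ordinary QR to a clause-peripheral position gives the wide-scope LF for the lower DP.
So *every manuscript* > *three economists* is among the available readings.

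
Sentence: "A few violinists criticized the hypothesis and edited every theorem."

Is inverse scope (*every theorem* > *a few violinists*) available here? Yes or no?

No

*every theorem* is embedded in one conjunct of the coordinate structure (*edited every theorem*).
A quantifier cannot raise out of one conjunct of a coordination across the whole coordinate structure — the CSC applies to QR.
Hence only narrow scope for *every theorem* (under *a few violinists*) survives.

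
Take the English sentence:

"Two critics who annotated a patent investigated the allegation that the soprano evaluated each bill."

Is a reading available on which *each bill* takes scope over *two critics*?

No

*each bill* occurs within the complex NP *the allegation that the soprano evaluated each bill*.
The complex NP is opaque for QR — the quantifier is frozen inside the noun's complement.
Hence only narrow scope for *each bill* (under *two critics*) survives.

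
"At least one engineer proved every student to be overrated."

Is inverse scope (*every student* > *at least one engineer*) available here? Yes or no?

Yes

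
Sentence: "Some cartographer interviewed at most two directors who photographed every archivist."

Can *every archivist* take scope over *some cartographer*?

No

The target quantifier *every archivist* is part of the relative clause *who photographed every archivist* modifying *at most two directors*.
Quantifiers inside a relative clause are trapped there; the RC boundary blocks QR.
There is no licit LF on which *every archivist* c-commands *some cartographer*.
(Only the surface reading survives: one fixed cartographer with respect to all the relevant archivists.)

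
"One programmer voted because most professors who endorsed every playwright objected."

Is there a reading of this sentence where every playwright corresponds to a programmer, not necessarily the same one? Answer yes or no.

That reading corresponds to *every playwright* > *one programmer*.
*every playwright* is embedded in the relative clause *who endorsed every playwright*, which is itself inside the adjunct *because most professors who endorsed every playwright objected*.
Nested islands: the RC island is itself inside an adjunct island, so wide scope is doubly excluded.
*every playwright* is confined to the island and cannot take scope over *one programmer*.
(Only the surface reading survives: one fixed programmer with respect to all the relevant playwrights.)

No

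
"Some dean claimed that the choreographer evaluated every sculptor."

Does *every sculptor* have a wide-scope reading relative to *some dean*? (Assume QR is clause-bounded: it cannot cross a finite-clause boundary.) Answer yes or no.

*every sculptor* is embedded in the finite complement clause *that the choreographer evaluated every sculptor*.
QR is clause-bounded, so the finite complement is a scope island for the embedded quantifier.
So *every sculptor* cannot raise high enough to outscope *some dean*; only the surface ordering *some dean* > *every sculptor* is available.

No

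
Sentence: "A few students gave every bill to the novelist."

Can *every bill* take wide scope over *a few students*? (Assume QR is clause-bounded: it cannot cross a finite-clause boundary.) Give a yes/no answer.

*every bill* is the matrix object and *a few students* the matrix subject; the two are clausemates.
Nothing blocks QR of the lower DP to a position above the higher one, so inverse scope is available.

Yes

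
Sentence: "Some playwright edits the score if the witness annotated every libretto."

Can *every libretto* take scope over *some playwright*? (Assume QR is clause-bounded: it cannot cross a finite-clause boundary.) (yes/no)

No

The target quantifier *every libretto* is part of the adjunct clause *if the witness annotated every libretto*.
Adjuncts are opaque for quantifier raising; a quantifier in an adjunct stays inside it.
*every libretto* is confined to the island and cannot take scope over *some playwright*.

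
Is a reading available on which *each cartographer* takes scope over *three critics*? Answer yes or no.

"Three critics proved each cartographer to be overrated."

ECM infinitives lack a CP barrier, so *each cartographer* can QR over the matrix subject *three critics*.
With no island boundary between them, the object can take inverse scope over the subject via ordinary QR within the clause.
The sentence is scopally ambiguous between *three critics* > *each cartographer* and *each cartographer* > *three critics*.

Yes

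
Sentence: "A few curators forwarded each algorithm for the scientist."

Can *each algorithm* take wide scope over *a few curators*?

Both DPs are arguments of the same predicate; there is no clause or island boundary between them.
No island intervenes, so both surface and inverse scope are derivable.

Yes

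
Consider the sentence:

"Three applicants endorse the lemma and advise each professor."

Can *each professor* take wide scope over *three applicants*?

No

*each professor* sits inside one conjunct of the coordinate structure (*advise each professor*).
A quantifier cannot raise out of one conjunct of a coordination across the whole coordinate structure — the CSC applies to QR.
So *each professor* cannot raise to a position above *three applicants*.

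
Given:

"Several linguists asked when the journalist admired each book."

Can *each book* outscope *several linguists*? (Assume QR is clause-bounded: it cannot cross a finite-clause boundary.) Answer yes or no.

No

*each book* sits inside the embedded question *when the journalist admired each book*.
An indirect question is a wh-island; the filled [Spec,CP] blocks QR across the CP edge.
*each book* is confined to the island and cannot take scope over *several linguists*.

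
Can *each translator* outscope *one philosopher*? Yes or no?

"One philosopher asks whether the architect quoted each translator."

*each translator* sits inside the embedded question *whether the architect quoted each translator*.
Embedded questions are wh-islands: a quantifier inside an indirect question cannot QR into the matrix clause.
So *each translator* cannot raise to a position above *one philosopher*.

No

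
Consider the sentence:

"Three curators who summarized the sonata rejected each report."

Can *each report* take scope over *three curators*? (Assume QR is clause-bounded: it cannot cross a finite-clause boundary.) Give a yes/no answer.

Yes

The RC *who summarized the sonata* is an island, but *each report* is not inside it — it is the matrix object, a clausemate of *three curators*.
Ordinary QR to a clause-peripheral position gives the wide-scope LF for the lower DP.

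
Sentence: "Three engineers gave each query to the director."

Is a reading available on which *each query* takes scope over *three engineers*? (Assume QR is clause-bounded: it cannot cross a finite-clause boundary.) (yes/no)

*three engineers* and *each query* are co-arguments of the matrix verb, with nothing but a clause-internal boundary between them.
No island intervenes, so both surface and inverse scope are derivable.

Yes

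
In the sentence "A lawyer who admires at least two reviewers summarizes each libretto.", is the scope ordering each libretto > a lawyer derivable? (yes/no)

Yes

The relative clause *who admires at least two reviewers* modifies *a lawyer*, but *each libretto* is not inside that relative clause — it is an argument of the matrix verb.
Clause-internal QR can adjoin the lower DP above the subject, yielding the inverse reading.
Both orderings are possible: *a lawyer* > *each libretto* and *each libretto* > *a lawyer*.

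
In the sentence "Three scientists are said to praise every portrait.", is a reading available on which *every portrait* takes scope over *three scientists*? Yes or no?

*every portrait* is the object of the infinitival complement of a raising predicate; raising infinitives are transparent for QR, so the two DPs are in effect clausemates.
No island intervenes, so both surface and inverse scope are derivable.

Yes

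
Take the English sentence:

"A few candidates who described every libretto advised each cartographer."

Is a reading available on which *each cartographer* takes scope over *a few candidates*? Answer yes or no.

Yes

The RC *who described every libretto* is an island, but *each cartographer* is not inside it — it is the matrix object, a clausemate of *a few candidates*.
Nothing blocks QR of the lower DP to a position above the higher one, so inverse scope is available.
The sentence is scopally ambiguous between *a few candidates* > *each cartographer* and *each cartographer* > *a few candidates*.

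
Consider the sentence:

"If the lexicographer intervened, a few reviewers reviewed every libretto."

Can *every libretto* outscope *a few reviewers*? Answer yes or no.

*every libretto* is a matrix argument; the adjunct is an island but the target quantifier is outside it.
Since no island is crossed, the inverse ordering is licensed alongside surface scope.
The sentence is scopally ambiguous between *a few reviewers* > *every libretto* and *every libretto* > *a few reviewers*.

Yes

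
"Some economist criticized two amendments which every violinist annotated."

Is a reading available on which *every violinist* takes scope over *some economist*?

No

Structurally, *every violinist* is inside the relative clause *which every violinist annotated* modifying *two amendments*.
QR out of a relative clause is ruled out by the relative-clause island constraint.
Hence only narrow scope for *every violinist* (under *some economist*) survives.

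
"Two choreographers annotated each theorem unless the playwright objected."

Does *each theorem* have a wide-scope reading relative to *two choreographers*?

The adjunct clause does not contain *each theorem*, which is the matrix object.
Nothing blocks QR of the lower DP to a position above the higher one, so inverse scope is available.

Yes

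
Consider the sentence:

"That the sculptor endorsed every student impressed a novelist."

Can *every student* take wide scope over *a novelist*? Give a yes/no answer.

No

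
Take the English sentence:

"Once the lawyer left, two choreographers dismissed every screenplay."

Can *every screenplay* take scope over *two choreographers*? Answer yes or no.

Yes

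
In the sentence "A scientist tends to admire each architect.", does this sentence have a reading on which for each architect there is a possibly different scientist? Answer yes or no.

Yes

That reading corresponds to *each architect* > *a scientist*.
Raising constructions are monoclausal for scope purposes; *each architect* is not separated from *a scientist* by any island.
No island intervenes, so both surface and inverse scope are derivable.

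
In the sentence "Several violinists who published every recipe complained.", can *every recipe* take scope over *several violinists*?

*every recipe* sits inside the relative clause *who published every recipe*.
A relative clause is a scope island — quantifier raising cannot cross its boundary.
So the wide-scope reading for *every recipe* is blocked.

No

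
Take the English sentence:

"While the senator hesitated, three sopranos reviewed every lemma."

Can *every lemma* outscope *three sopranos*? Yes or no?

*every lemma* is a matrix argument; the adjunct is an island but the target quantifier is outside it.
QR within a single clause is free, so the lower quantifier may take scope over the higher one.

Yes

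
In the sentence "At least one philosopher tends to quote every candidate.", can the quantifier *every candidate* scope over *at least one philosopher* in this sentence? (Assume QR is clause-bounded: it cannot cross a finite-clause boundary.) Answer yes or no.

Yes

Infinitival complements of raising predicates do not block QR; *every candidate* and *at least one philosopher* are effectively clausemates.
QR within a single clause is free, so the lower quantifier may take scope over the higher one.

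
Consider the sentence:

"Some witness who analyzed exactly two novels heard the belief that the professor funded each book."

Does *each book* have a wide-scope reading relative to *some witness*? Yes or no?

The target quantifier *each book* is part of the complex NP *the belief that the professor funded each book*.
Since the clause is the complement of a nominal head, the CNPC blocks scope extraction.
Hence only narrow scope for *each book* (under *some witness*) survives.

No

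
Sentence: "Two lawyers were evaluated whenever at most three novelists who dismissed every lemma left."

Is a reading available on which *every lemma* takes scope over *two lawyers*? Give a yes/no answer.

*every lemma* occurs within the relative clause *who dismissed every lemma*, which is itself inside the adjunct *whenever at most three novelists who dismissed every lemma left*.
Nested islands: the RC island is itself inside an adjunct island, so wide scope is doubly excluded.
The inverse ordering *every lemma* > *two lawyers* is therefore underivable.

No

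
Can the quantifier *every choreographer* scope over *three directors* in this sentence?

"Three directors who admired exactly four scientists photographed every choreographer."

Yes

The RC *who admired exactly four scientists* is an island, but *every choreographer* is not inside it — it is the matrix object, a clausemate of *three directors*.
With no island boundary between them, the object can take inverse scope over the subject via ordinary QR within the clause.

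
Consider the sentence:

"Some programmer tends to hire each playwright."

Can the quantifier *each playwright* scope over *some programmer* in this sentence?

Yes

*each playwright* is inside a raising infinitive, which is transparent to QR (no CP barrier), so it behaves as a matrix argument.
Ordinary QR to a clause-peripheral position gives the wide-scope LF for the lower DP.
So *each playwright* > *some programmer* is among the available readings.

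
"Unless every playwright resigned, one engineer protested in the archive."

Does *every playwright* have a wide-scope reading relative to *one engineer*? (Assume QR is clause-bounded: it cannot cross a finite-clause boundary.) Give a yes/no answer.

No

*every playwright* sits inside the adjunct clause *unless every playwright resigned*.
Adjuncts are opaque for quantifier raising; a quantifier in an adjunct stays inside it.
*every playwright* > *one engineer* would require crossing that boundary, which is illicit.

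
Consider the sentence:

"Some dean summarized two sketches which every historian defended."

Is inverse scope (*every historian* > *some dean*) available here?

No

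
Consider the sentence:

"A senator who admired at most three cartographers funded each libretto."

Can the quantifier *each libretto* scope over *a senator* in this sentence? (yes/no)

The relative clause *who admired at most three cartographers* modifies *a senator*, but *each libretto* is not inside that relative clause — it is an argument of the matrix verb.
No island intervenes, so both surface and inverse scope are derivable.

Yes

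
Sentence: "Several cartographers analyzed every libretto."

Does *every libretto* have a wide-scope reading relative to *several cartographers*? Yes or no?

Both DPs are arguments of the same predicate; there is no clause or island boundary between them.
Clause-internal QR can adjoin the lower DP above the subject, yielding the inverse reading.
So *every libretto* > *several cartographers* is among the available readings.

Yes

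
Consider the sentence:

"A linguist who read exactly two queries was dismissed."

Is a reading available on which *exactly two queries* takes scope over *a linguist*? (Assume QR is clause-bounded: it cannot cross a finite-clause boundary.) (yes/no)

*exactly two queries* occurs within the relative clause *who read exactly two queries*.
Relative clauses are scope islands: a quantifier cannot QR out of a relative clause to take scope in the matrix clause.
There is no licit LF on which *exactly two queries* c-commands *a linguist*.
(Only the surface reading survives: one fixed linguist with respect to all the relevant queries.)

No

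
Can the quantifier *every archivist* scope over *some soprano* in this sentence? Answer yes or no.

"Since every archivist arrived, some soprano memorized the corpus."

The target quantifier *every archivist* is part of the adjunct clause *since every archivist arrived*.
Adjunct clauses are scope islands: a quantifier inside an adjunct cannot raise into the matrix clause.
There is no licit LF on which *every archivist* c-commands *some soprano*.

No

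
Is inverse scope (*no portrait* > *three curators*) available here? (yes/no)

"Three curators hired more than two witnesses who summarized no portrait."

*no portrait* sits inside the relative clause *who summarized no portrait* modifying *more than two witnesses*.
Relative clauses are scope islands: a quantifier cannot QR out of a relative clause to take scope in the matrix clause.
Hence only narrow scope for *no portrait* (under *three curators*) survives.

No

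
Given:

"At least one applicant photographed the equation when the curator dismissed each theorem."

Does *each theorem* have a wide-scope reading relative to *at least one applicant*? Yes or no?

No

*each theorem* occurs within the adjunct clause *when the curator dismissed each theorem*.
Adjunct clauses are scope islands: a quantifier inside an adjunct cannot raise into the matrix clause.
So *each theorem* cannot raise high enough to outscope *at least one applicant*; only the surface ordering *at least one applicant* > *each theorem* is available.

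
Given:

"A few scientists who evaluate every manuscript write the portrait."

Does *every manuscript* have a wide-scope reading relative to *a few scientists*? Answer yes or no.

No

Structurally, *every manuscript* is inside the relative clause *who evaluate every manuscript*.
Relative clauses block scope extraction: QR cannot target a position outside the modified NP.
There is no licit LF on which *every manuscript* c-commands *a few scientists*.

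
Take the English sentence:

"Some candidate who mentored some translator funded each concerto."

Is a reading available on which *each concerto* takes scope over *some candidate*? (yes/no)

Although the sentence contains a relative clause (*who mentored some translator*), *each concerto* is outside it, in the matrix VP.
Nothing blocks QR of the lower DP to a position above the higher one, so inverse scope is available.

Yes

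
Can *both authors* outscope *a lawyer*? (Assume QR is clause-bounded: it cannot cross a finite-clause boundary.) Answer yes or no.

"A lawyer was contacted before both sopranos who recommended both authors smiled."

No

*both authors* is embedded in the relative clause *who recommended both authors*, which is itself inside the adjunct *before both sopranos who recommended both authors smiled*.
Both the relative clause and the enclosing adjunct are scope islands; QR cannot cross either.
*both authors* is confined to the island and cannot take scope over *a lawyer*.
(Only the surface reading survives: one fixed lawyer with respect to all the relevant authors.)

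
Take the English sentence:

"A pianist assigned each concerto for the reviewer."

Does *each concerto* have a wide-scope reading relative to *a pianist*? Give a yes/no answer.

*a pianist* and *each concerto* are co-arguments of the matrix verb, with nothing but a clause-internal boundary between them.
Clause-internal QR can adjoin the lower DP above the subject, yielding the inverse reading.
The sentence is scopally ambiguous between *a pianist* > *each concerto* and *each concerto* > *a pianist*.

Yes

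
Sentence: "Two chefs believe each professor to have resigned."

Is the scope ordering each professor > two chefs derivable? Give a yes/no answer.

Yes

ECM infinitives lack a CP barrier, so *each professor* can QR over the matrix subject *two chefs*.
Clause-internal QR can adjoin the lower DP above the subject, yielding the inverse reading.
Both orderings are possible: *two chefs* > *each professor* and *each professor* > *two chefs*.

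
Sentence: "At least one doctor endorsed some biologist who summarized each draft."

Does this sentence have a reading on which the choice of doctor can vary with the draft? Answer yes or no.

No

The paraphrase describes the scope ordering *each draft* > *at least one doctor*.
The DP *each draft* is contained in the relative clause *who summarized each draft* modifying *some biologist*.
A relative clause is a scope island — quantifier raising cannot cross its boundary.
So *each draft* cannot raise high enough to outscope *at least one doctor*; only the surface ordering *at least one doctor* > *each draft* is available.
(Only the surface reading survives: one fixed doctor with respect to all the relevant drafts.)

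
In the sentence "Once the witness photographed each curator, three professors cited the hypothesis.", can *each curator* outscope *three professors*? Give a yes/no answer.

No

*each curator* sits inside the adjunct clause *once the witness photographed each curator*.
Adjunct clauses are scope islands: a quantifier inside an adjunct cannot raise into the matrix clause.
*each curator* is confined to the island and cannot take scope over *three professors*.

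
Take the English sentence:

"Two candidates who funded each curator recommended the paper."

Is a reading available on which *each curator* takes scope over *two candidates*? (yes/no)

No

*each curator* occurs within the relative clause *who funded each curator*.
Relative clauses are scope islands: a quantifier cannot QR out of a relative clause to take scope in the matrix clause.
There is no licit LF on which *each curator* c-commands *two candidates*.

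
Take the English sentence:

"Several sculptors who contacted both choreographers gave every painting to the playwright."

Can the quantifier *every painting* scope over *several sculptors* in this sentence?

Yes

Although the sentence contains a relative clause (*who contacted both choreographers*), *every painting* is outside it, in the matrix VP.
With no island boundary between them, the object can take inverse scope over the subject via ordinary QR within the clause.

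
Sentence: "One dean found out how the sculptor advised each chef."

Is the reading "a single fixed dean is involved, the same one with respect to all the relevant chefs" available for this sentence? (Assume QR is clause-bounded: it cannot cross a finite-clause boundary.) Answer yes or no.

Yes

The paraphrase describes the scope ordering *one dean* > *each chef*.
That is the surface-scope ordering, which is always one of the available readings — island constraints only ever restrict inverse scope.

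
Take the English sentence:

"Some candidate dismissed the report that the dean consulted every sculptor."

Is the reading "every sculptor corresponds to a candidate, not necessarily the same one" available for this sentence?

No

That reading corresponds to *every sculptor* > *some candidate*.
Structurally, *every sculptor* is inside the complex NP *the report that the dean consulted every sculptor*.
A that-clause complement to a noun is an island; QR cannot cross the NP boundary.
So the wide-scope reading for *every sculptor* is blocked.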